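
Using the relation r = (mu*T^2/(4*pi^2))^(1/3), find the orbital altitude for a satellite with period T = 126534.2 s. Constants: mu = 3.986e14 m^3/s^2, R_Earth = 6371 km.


T = 126534.2 s
r = (mu*T^2/(4*pi^2))^(1/3) = (3.986e14 * 126534.2^2 / (4*pi^2))^(1/3)
r = 5.4475071e+07 m = 54475.0706 km
alt = r - R_E = 54475.0706 - 6371 = 48104.0706 km

48104.0706 km


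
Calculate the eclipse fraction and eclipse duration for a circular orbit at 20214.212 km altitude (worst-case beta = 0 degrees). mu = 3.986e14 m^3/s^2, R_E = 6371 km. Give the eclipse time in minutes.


r = 26585.2120 km
T = 718.9856 min
Eclipse fraction = arcsin(R_E/r)/pi = arcsin(6371.0000/26585.2120)/pi
= arcsin(0.2396445)/pi = 0.07703089
Eclipse duration = 0.07703089 * 718.9856 = 55.3841 min

55.3841 minutes


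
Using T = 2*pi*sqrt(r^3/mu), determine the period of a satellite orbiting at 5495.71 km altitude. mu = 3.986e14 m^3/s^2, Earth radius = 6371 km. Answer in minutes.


r = 11866.7100 km = 1.186671e+07 m
T = 2*pi*sqrt(r^3/mu) = 2*pi*sqrt(1.6710559e+21 / 3.986e14)
T = 12864.9089 s = 214.4151 min

214.4151 minutes


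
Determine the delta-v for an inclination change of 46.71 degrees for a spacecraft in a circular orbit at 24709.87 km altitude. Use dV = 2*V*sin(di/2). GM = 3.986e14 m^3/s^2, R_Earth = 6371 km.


r = 31080.8700 km = 3.108087e+07 m
V = sqrt(mu/r) = 3581.1463 m/s
di = 46.71 deg = 0.8152433 rad
dV = 2*V*sin(di/2) = 2*3581.1463*sin(0.4076216)
dV = 2839.3259 m/s = 2.8393 km/s

2.8393 km/s


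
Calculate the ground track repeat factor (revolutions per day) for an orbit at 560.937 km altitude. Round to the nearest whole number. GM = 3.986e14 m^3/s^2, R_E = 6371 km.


r = 6.931937e+06 m
T = 2*pi*sqrt(r^3/mu) = 5743.7183 s = 95.7286 min
revs/day = 1440 / 95.7286 = 15.0425
Rounded: 15 revolutions per day

15 revolutions per day


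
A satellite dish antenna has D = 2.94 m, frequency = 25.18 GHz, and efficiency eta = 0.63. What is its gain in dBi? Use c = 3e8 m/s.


lambda = c/f = 3e8 / 2.518e+10 = 0.01191422 m
G = eta*(pi*D/lambda)^2 = 0.63*(pi*2.94/0.01191422)^2
G = 378620.3022 (linear)
G = 10*log10(378620.3022) = 55.7820 dBi

55.7820 dBi


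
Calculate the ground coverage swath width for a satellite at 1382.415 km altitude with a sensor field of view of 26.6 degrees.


FOV = 26.6 deg = 0.4642576 rad
swath = 2 * alt * tan(FOV/2) = 2 * 1382.415 * tan(0.2321288)
swath = 2 * 1382.415 * 0.23639
swath = 653.5781 km

653.5781 km


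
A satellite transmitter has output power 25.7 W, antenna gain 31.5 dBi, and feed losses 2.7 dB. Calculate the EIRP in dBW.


Pt = 25.7 W = 14.0993 dBW
EIRP = Pt_dBW + Gt - losses = 14.0993 + 31.5 - 2.7 = 42.8993 dBW

42.8993 dBW


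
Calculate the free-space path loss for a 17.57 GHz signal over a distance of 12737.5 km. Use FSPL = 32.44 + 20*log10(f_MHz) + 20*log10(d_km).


f = 17.57 GHz = 17570.0000 MHz
d = 12737.5 km
FSPL = 32.44 + 20*log10(17570.0000) + 20*log10(12737.5)
FSPL = 32.44 + 84.8954 + 82.1017
FSPL = 199.4371 dB

199.4371 dB


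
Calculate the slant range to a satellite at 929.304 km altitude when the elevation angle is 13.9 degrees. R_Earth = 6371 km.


h = 929.304 km, el = 13.9 deg
d = -R_E*sin(el) + sqrt((R_E*sin(el))^2 + 2*R_E*h + h^2)
d = -6371.0000*sin(0.2426008) + sqrt((6371.0000*0.240228)^2 + 2*6371.0000*929.304 + 929.304^2)
d = 2348.5800 km

2348.5800 km


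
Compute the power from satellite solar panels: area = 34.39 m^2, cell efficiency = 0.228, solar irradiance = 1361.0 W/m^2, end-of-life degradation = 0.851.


P = area * eta * S * degradation
P = 34.39 * 0.228 * 1361.0 * 0.851
P = 9081.4398 W

9081.4398 W


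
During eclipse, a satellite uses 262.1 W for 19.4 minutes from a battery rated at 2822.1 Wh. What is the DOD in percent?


E_used = P * t / 60 = 262.1 * 19.4 / 60 = 84.7457 Wh
DOD = E_used / E_total * 100 = 84.7457 / 2822.1 * 100
DOD = 3.0029 %

3.0029 %


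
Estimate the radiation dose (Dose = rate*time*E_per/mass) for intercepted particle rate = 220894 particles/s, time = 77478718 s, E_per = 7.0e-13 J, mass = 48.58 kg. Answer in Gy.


Total energy deposited = rate * time * E_per
  = 220894 * 77478718 * 7.0e-13 = 11.9802 J
Dose = E_total / mass = 11.9802 / 48.58
Dose = 0.2466078 Gy

0.2466 Gy


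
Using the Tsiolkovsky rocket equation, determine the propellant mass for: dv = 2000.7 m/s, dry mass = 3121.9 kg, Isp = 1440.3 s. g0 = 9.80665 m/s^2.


ve = Isp * g0 = 1440.3 * 9.80665 = 14124.517995 m/s
mass ratio = exp(dv/ve) = exp(2000.7/14124.517995) = 1.15217022
m_prop = m_dry * (mr - 1) = 3121.9 * (1.15217022 - 1)
m_prop = 475.0602 kg

475.0602 kg


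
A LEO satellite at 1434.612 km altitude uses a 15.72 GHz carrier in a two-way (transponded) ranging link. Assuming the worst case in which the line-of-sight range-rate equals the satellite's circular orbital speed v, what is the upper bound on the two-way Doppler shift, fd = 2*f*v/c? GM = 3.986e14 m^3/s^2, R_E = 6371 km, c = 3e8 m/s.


r = 7.805612e+06 m
v = sqrt(mu/r) = 7146.0355 m/s (worst-case radial velocity)
f = 15.72 GHz = 1.572e+10 Hz
fd = 2*f*v/c = 2*1.572e+10*7146.0355/3.0e+08
fd = 748904.5170 Hz

748904.5170 Hz


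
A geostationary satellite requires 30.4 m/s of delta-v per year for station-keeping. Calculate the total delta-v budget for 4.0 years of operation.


dV = rate * years = 30.4 * 4.0
dV = 121.6000 m/s

121.6000 m/s


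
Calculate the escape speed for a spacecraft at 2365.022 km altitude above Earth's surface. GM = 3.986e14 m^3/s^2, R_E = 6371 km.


r = 6371.0 + 2365.022 = 8736.0220 km = 8.736022e+06 m
v_esc = sqrt(2*mu/r) = sqrt(2*3.986e14 / 8.736022e+06)
v_esc = 9552.7142 m/s = 9.5527 km/s

9.5527 km/s


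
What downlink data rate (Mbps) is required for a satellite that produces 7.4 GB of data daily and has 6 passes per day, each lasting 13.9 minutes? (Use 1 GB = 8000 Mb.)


total contact time = 6 * 13.9 * 60 = 5004.0000 s
data = 7.4 GB = 59200.0000 Mb
rate = 59200.0000 / 5004.0000 = 11.8305 Mbps

11.8305 Mbps


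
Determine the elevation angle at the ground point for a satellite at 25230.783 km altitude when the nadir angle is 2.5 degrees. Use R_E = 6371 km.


r = R_E + alt = 31601.7830 km
Law of sines in the satellite / Earth-center / ground-point triangle:
  sin(nadir)/R_E = sin(90 + el)/r  =>  cos(el) = (r/R_E)*sin(nadir)
cos(el) = (31601.7830 / 6371.0000) * sin(2.5 deg) = 0.2163633
el = arccos(0.2163633) = 77.5045 deg
(Earth-central angle = 90 - nadir - el = 9.9955 deg)

77.5045 degrees


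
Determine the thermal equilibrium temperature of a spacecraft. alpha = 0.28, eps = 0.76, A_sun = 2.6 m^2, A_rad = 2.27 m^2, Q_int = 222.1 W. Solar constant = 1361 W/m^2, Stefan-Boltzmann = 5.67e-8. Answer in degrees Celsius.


Numerator = alpha*S*A_sun + Q_int = 0.28*1361*2.6 + 222.1 = 1212.9080 W
Denominator = eps*sigma*A_rad = 0.76*5.67e-8*2.27 = 9.781884e-08 W/K^4
T^4 = 1.2399534e+10 K^4
T = 333.6963 K = 60.5463 C

60.5463 degrees Celsius


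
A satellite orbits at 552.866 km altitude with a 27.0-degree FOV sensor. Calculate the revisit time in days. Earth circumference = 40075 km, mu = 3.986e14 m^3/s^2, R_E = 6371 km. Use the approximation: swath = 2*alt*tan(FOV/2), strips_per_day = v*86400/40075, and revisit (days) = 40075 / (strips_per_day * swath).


swath = 2*552.866*tan(0.2356194) = 265.4628 km
v = sqrt(mu/r) = 7587.4234 m/s = 7.5874 km/s
strips/day = v*86400/40075 = 7.5874*86400/40075 = 16.3582
coverage/day = strips * swath = 16.3582 * 265.4628 = 4342.4832 km
revisit = 40075 / 4342.4832 = 9.2286 days

9.2286 days


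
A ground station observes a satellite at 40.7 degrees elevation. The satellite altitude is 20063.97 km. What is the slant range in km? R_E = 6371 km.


h = 20063.97 km, el = 40.7 deg
d = -R_E*sin(el) + sqrt((R_E*sin(el))^2 + 2*R_E*h + h^2)
d = -6371.0000*sin(0.710349) + sqrt((6371.0000*0.6520984)^2 + 2*6371.0000*20063.97 + 20063.97^2)
d = 21835.4412 km

21835.4412 km


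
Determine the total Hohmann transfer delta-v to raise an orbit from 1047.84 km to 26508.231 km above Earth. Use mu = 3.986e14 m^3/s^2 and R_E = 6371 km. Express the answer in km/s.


r1 = 7418.8400 km = 7.41884e+06 m
r2 = 32879.2310 km = 3.2879231e+07 m
dv1 = sqrt(mu/r1)*(sqrt(2*r2/(r1+r2)) - 1) = 2033.4726 m/s
dv2 = sqrt(mu/r2)*(1 - sqrt(2*r1/(r1+r2))) = 1369.0792 m/s
total dv = |dv1| + |dv2| = 2033.4726 + 1369.0792 = 3402.5519 m/s = 3.4026 km/s

3.4026 km/s


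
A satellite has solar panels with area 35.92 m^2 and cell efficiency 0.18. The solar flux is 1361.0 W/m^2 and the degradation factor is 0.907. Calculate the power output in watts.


P = area * eta * S * degradation
P = 35.92 * 0.18 * 1361.0 * 0.907
P = 7981.3112 W

7981.3112 W


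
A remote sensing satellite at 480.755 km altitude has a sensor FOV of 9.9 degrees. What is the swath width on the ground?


FOV = 9.9 deg = 0.1727876 rad
swath = 2 * alt * tan(FOV/2) = 2 * 480.755 * tan(0.0863938)
swath = 2 * 480.755 * 0.08660939
swath = 83.2758 km

83.2758 km


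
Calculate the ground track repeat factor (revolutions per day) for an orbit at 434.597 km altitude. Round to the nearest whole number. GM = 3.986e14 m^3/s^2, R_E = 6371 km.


r = 6.805597e+06 m
T = 2*pi*sqrt(r^3/mu) = 5587.4103 s = 93.1235 min
revs/day = 1440 / 93.1235 = 15.4633
Rounded: 15 revolutions per day

15 revolutions per day


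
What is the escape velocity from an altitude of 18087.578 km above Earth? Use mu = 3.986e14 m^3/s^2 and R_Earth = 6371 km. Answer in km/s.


r = 6371.0 + 18087.578 = 24458.5780 km = 2.4458578e+07 m
v_esc = sqrt(2*mu/r) = sqrt(2*3.986e14 / 2.4458578e+07)
v_esc = 5709.1052 m/s = 5.7091 km/s

5.7091 km/s


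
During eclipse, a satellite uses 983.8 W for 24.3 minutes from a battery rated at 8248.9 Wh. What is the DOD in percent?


E_used = P * t / 60 = 983.8 * 24.3 / 60 = 398.4390 Wh
DOD = E_used / E_total * 100 = 398.4390 / 8248.9 * 100
DOD = 4.8302 %

4.8302 %


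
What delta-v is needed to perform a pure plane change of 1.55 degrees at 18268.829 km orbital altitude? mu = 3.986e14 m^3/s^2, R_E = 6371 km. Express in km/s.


r = 24639.8290 km = 2.4639829e+07 m
V = sqrt(mu/r) = 4022.0716 m/s
di = 1.55 deg = 0.0270526 rad
dV = 2*V*sin(di/2) = 2*4022.0716*sin(0.0135263)
dV = 108.8042 m/s = 0.1088042 km/s

0.1088 km/s


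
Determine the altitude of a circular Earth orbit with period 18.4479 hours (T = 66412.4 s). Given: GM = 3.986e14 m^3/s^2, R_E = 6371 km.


T = 66412.4 s
r = (mu*T^2/(4*pi^2))^(1/3) = (3.986e14 * 66412.4^2 / (4*pi^2))^(1/3)
r = 3.5445298e+07 m = 35445.2983 km
alt = r - R_E = 35445.2983 - 6371 = 29074.2983 km

29074.2983 km


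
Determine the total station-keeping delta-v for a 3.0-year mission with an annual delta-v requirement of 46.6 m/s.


dV = rate * years = 46.6 * 3.0
dV = 139.8000 m/s

139.8000 m/s


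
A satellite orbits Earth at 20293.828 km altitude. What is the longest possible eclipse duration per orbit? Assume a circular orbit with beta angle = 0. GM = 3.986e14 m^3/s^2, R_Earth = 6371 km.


r = 26664.8280 km
T = 722.2177 min
Eclipse fraction = arcsin(R_E/r)/pi = arcsin(6371.0000/26664.8280)/pi
= arcsin(0.238929)/pi = 0.07679631
Eclipse duration = 0.07679631 * 722.2177 = 55.4637 min

55.4637 minutes


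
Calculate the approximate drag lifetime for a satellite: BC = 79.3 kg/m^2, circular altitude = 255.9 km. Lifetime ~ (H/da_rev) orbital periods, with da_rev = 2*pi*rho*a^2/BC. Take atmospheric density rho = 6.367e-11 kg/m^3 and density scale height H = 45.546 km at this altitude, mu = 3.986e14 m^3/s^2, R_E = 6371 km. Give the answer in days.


a = R_E + alt = 6626.9000 km = 6.6269e+06 m
da_rev = 2*pi*rho*a^2/BC = 2*pi*6.367e-11*(6.6269e+06)^2/79.3 = 221.545210 m per revolution
N = H/da_rev = 45546.0000 m / 221.545210 m = 205.5833 revolutions
P = 2*pi*sqrt(a^3/mu) = 5368.7953 s
lifetime = N*P = 205.5833 * 5368.7953 = 1.1037348e+06 s = 12.7747 days

12.7747 days


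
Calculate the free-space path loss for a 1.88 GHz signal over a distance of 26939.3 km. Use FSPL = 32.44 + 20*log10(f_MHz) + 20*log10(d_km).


f = 1.88 GHz = 1880.0000 MHz
d = 26939.3 km
FSPL = 32.44 + 20*log10(1880.0000) + 20*log10(26939.3)
FSPL = 32.44 + 65.4832 + 88.6077
FSPL = 186.5309 dB

186.5309 dB


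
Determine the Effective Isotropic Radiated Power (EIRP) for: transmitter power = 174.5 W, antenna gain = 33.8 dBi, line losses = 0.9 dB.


Pt = 174.5 W = 22.4180 dBW
EIRP = Pt_dBW + Gt - losses = 22.4180 + 33.8 - 0.9 = 55.3180 dBW

55.3180 dBW


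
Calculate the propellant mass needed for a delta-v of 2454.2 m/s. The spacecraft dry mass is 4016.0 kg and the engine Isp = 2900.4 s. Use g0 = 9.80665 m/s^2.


ve = Isp * g0 = 2900.4 * 9.80665 = 28443.207660 m/s
mass ratio = exp(dv/ve) = exp(2454.2/28443.207660) = 1.09011612
m_prop = m_dry * (mr - 1) = 4016.0 * (1.09011612 - 1)
m_prop = 361.9063 kg

361.9063 kg


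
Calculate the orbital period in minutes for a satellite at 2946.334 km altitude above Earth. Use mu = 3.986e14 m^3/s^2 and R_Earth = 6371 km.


r = 9317.3340 km = 9.317334e+06 m
T = 2*pi*sqrt(r^3/mu) = 2*pi*sqrt(8.0886304e+20 / 3.986e14)
T = 8950.5293 s = 149.1755 min

149.1755 minutes


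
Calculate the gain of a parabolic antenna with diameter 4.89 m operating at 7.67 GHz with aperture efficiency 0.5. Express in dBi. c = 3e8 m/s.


lambda = c/f = 3e8 / 7.67e+09 = 0.03911343 m
G = eta*(pi*D/lambda)^2 = 0.5*(pi*4.89/0.03911343)^2
G = 77132.1943 (linear)
G = 10*log10(77132.1943) = 48.8724 dBi

48.8724 dBi


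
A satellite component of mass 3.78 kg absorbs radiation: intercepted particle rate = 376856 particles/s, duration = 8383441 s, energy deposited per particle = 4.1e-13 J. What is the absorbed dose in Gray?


Total energy deposited = rate * time * E_per
  = 376856 * 8383441 * 4.1e-13 = 1.2953 J
Dose = E_total / mass = 1.2953 / 3.78
Dose = 0.3426808 Gy

0.3427 Gy


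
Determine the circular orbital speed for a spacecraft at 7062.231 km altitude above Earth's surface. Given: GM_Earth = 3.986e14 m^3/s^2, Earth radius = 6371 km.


r = R_E + alt = 6371.0 + 7062.231 = 13433.2310 km = 1.3433231e+07 m
v = sqrt(mu/r) = sqrt(3.986e14 / 1.3433231e+07) = 5447.2638 m/s = 5.4473 km/s

5.4473 km/s


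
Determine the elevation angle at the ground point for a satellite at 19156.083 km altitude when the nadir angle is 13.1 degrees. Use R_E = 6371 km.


r = R_E + alt = 25527.0830 km
Law of sines in the satellite / Earth-center / ground-point triangle:
  sin(nadir)/R_E = sin(90 + el)/r  =>  cos(el) = (r/R_E)*sin(nadir)
cos(el) = (25527.0830 / 6371.0000) * sin(13.1 deg) = 0.9081379
el = arccos(0.9081379) = 24.7507 deg
(Earth-central angle = 90 - nadir - el = 52.1493 deg)

24.7507 degrees


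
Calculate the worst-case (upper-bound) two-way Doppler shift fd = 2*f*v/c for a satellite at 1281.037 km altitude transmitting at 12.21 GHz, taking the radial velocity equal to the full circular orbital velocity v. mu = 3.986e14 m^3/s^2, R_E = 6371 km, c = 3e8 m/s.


r = 7.652037e+06 m
v = sqrt(mu/r) = 7217.3891 m/s (worst-case radial velocity)
f = 12.21 GHz = 1.221e+10 Hz
fd = 2*f*v/c = 2*1.221e+10*7217.3891/3.0e+08
fd = 587495.4689 Hz

587495.4689 Hz


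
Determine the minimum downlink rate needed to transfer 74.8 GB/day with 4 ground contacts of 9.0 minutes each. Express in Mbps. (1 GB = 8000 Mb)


total contact time = 4 * 9.0 * 60 = 2160.0000 s
data = 74.8 GB = 598400.0000 Mb
rate = 598400.0000 / 2160.0000 = 277.0370 Mbps

277.0370 Mbps


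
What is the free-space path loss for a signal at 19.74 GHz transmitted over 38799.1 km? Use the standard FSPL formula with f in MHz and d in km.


f = 19.74 GHz = 19740.0000 MHz
d = 38799.1 km
FSPL = 32.44 + 20*log10(19740.0000) + 20*log10(38799.1)
FSPL = 32.44 + 85.9069 + 91.7764
FSPL = 210.1234 dB

210.1234 dB


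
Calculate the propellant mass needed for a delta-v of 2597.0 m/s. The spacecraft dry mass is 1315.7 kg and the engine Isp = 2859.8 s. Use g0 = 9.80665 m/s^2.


ve = Isp * g0 = 2859.8 * 9.80665 = 28045.057670 m/s
mass ratio = exp(dv/ve) = exp(2597.0/28045.057670) = 1.09702392
m_prop = m_dry * (mr - 1) = 1315.7 * (1.09702392 - 1)
m_prop = 127.6544 kg

127.6544 kg


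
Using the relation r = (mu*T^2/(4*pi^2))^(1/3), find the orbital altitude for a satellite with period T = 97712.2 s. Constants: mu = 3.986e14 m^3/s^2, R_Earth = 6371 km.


T = 97712.2 s
r = (mu*T^2/(4*pi^2))^(1/3) = (3.986e14 * 97712.2^2 / (4*pi^2))^(1/3)
r = 4.585201e+07 m = 45852.0102 km
alt = r - R_E = 45852.0102 - 6371 = 39481.0102 km

39481.0102 km


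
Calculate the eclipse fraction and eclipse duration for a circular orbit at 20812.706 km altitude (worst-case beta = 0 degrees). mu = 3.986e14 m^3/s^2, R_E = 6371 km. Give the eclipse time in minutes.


r = 27183.7060 km
T = 743.4007 min
Eclipse fraction = arcsin(R_E/r)/pi = arcsin(6371.0000/27183.7060)/pi
= arcsin(0.2343683)/pi = 0.07530217
Eclipse duration = 0.07530217 * 743.4007 = 55.9797 min

55.9797 minutes


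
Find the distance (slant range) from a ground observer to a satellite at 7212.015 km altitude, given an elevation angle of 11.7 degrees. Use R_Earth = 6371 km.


h = 7212.015 km, el = 11.7 deg
d = -R_E*sin(el) + sqrt((R_E*sin(el))^2 + 2*R_E*h + h^2)
d = -6371.0000*sin(0.2042035) + sqrt((6371.0000*0.2027873)^2 + 2*6371.0000*7212.015 + 7212.015^2)
d = 10773.6051 km

10773.6051 km


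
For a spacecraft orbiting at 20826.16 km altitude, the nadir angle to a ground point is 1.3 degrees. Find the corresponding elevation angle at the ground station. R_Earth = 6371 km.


r = R_E + alt = 27197.1600 km
Law of sines in the satellite / Earth-center / ground-point triangle:
  sin(nadir)/R_E = sin(90 + el)/r  =>  cos(el) = (r/R_E)*sin(nadir)
cos(el) = (27197.1600 / 6371.0000) * sin(1.3 deg) = 0.09684995
el = arccos(0.09684995) = 84.4422 deg
(Earth-central angle = 90 - nadir - el = 4.2578 deg)

84.4422 degrees


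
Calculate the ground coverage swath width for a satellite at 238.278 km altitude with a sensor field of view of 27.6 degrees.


FOV = 27.6 deg = 0.4817109 rad
swath = 2 * alt * tan(FOV/2) = 2 * 238.278 * tan(0.2408554)
swath = 2 * 238.278 * 0.2456236
swath = 117.0534 km

117.0534 km


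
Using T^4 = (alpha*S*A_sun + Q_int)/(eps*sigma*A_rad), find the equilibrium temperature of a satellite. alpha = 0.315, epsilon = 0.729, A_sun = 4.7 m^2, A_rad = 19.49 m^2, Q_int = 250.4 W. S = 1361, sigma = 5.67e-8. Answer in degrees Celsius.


Numerator = alpha*S*A_sun + Q_int = 0.315*1361*4.7 + 250.4 = 2265.3605 W
Denominator = eps*sigma*A_rad = 0.729*5.67e-8*19.49 = 8.0560551e-07 W/K^4
T^4 = 2.8119973e+09 K^4
T = 230.2787 K = -42.8713 C

-42.8713 degrees Celsius


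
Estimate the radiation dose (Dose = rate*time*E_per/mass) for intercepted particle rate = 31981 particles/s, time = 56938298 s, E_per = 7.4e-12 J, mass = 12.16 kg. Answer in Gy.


Total energy deposited = rate * time * E_per
  = 31981 * 56938298 * 7.4e-12 = 13.4750 J
Dose = E_total / mass = 13.4750 / 12.16
Dose = 1.1081 Gy

1.1081 Gy


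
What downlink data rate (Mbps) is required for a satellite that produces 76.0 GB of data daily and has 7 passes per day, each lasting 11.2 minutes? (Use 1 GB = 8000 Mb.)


total contact time = 7 * 11.2 * 60 = 4704.0000 s
data = 76.0 GB = 608000.0000 Mb
rate = 608000.0000 / 4704.0000 = 129.2517 Mbps

129.2517 Mbps


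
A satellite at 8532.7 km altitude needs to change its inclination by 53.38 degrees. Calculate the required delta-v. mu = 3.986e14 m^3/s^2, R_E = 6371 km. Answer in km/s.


r = 14903.7000 km = 1.49037e+07 m
V = sqrt(mu/r) = 5171.5604 m/s
di = 53.38 deg = 0.9316568 rad
dV = 2*V*sin(di/2) = 2*5171.5604*sin(0.4658284)
dV = 4645.7478 m/s = 4.6457 km/s

4.6457 km/s


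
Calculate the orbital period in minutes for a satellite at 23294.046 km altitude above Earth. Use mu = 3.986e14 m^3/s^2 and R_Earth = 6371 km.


r = 29665.0460 km = 2.9665046e+07 m
T = 2*pi*sqrt(r^3/mu) = 2*pi*sqrt(2.6105684e+22 / 3.986e14)
T = 50848.5719 s = 847.4762 min

847.4762 minutes


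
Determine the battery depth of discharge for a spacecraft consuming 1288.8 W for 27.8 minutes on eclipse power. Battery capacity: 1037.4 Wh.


E_used = P * t / 60 = 1288.8 * 27.8 / 60 = 597.1440 Wh
DOD = E_used / E_total * 100 = 597.1440 / 1037.4 * 100
DOD = 57.5616 %

57.5616 %


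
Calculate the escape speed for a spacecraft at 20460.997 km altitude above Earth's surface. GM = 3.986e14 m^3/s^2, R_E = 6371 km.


r = 6371.0 + 20460.997 = 26831.9970 km = 2.6831997e+07 m
v_esc = sqrt(2*mu/r) = sqrt(2*3.986e14 / 2.6831997e+07)
v_esc = 5450.7611 m/s = 5.4508 km/s

5.4508 km/s


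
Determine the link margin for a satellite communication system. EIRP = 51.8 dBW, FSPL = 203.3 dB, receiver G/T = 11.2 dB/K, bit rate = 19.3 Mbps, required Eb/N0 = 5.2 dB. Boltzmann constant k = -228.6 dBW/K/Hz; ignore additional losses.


C/N0 = EIRP - FSPL + G/T - k = 51.8 - 203.3 + 11.2 - (-228.6)
C/N0 = 88.3000 dB-Hz
R_b = 19.3 Mbps = 1.93e+07 bps -> 10*log10(R_b) = 72.8556 dB-Hz
Eb/N0 = C/N0 - 10*log10(R_b) = 88.3000 - 72.8556 = 15.4444 dB
Margin = Eb/N0 - Eb/N0_req = 15.4444 - 5.2 = 10.2444 dB (link closes)

10.2444 dB


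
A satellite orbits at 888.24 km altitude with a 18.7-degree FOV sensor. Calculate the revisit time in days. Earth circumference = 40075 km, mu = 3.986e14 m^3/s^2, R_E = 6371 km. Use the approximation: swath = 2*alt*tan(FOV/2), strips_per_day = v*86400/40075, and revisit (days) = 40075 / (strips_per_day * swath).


swath = 2*888.24*tan(0.1631883) = 292.5018 km
v = sqrt(mu/r) = 7410.0830 m/s = 7.4101 km/s
strips/day = v*86400/40075 = 7.4101*86400/40075 = 15.9758
coverage/day = strips * swath = 15.9758 * 292.5018 = 4672.9579 km
revisit = 40075 / 4672.9579 = 8.5759 days

8.5759 days


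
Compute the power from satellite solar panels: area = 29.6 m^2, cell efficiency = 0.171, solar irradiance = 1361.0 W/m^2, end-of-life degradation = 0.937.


P = area * eta * S * degradation
P = 29.6 * 0.171 * 1361.0 * 0.937
P = 6454.8408 W

6454.8408 W


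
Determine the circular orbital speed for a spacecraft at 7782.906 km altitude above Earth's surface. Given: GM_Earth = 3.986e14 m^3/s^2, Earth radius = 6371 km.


r = R_E + alt = 6371.0 + 7782.906 = 14153.9060 km = 1.4153906e+07 m
v = sqrt(mu/r) = sqrt(3.986e14 / 1.4153906e+07) = 5306.7728 m/s = 5.3068 km/s

5.3068 km/s


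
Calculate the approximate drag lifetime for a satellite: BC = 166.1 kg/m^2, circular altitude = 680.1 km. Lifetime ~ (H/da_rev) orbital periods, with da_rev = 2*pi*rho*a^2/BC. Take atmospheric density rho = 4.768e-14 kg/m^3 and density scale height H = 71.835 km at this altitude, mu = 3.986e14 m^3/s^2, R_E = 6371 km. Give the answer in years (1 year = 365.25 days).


a = R_E + alt = 7051.1000 km = 7.0511e+06 m
da_rev = 2*pi*rho*a^2/BC = 2*pi*4.768e-14*(7.0511e+06)^2/166.1 = 0.0896726967 m per revolution
N = H/da_rev = 71835.0000 m / 0.0896726967 m = 801079.9564 revolutions
P = 2*pi*sqrt(a^3/mu) = 5892.4585 s
lifetime = N*P = 801079.9564 * 5892.4585 = 4.7203304e+09 s = 54633.4536 days
years = 54633.4536 / 365.25 = 149.5782 years

149.5782 years


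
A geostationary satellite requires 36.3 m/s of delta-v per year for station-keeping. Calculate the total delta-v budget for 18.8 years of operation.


dV = rate * years = 36.3 * 18.8
dV = 682.4400 m/s

682.4400 m/s


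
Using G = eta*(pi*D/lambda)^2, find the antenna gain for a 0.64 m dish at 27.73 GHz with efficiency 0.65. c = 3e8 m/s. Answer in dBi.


lambda = c/f = 3e8 / 2.773e+10 = 0.01081861 m
G = eta*(pi*D/lambda)^2 = 0.65*(pi*0.64/0.01081861)^2
G = 22450.7203 (linear)
G = 10*log10(22450.7203) = 43.5123 dBi

43.5123 dBi


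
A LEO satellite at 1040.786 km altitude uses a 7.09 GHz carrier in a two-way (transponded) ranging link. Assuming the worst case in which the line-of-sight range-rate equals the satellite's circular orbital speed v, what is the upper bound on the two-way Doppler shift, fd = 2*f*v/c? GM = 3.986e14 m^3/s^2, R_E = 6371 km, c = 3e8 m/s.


r = 7.411786e+06 m
v = sqrt(mu/r) = 7333.4310 m/s (worst-case radial velocity)
f = 7.09 GHz = 7.09e+09 Hz
fd = 2*f*v/c = 2*7.09e+09*7333.4310/3.0e+08
fd = 346626.8397 Hz

346626.8397 Hz


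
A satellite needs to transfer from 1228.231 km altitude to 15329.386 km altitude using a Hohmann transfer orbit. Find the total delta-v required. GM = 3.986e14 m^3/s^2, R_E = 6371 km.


r1 = 7599.2310 km = 7.599231e+06 m
r2 = 21700.3860 km = 2.1700386e+07 m
dv1 = sqrt(mu/r1)*(sqrt(2*r2/(r1+r2)) - 1) = 1572.1571 m/s
dv2 = sqrt(mu/r2)*(1 - sqrt(2*r1/(r1+r2))) = 1199.0634 m/s
total dv = |dv1| + |dv2| = 1572.1571 + 1199.0634 = 2771.2205 m/s = 2.7712 km/s

2.7712 km/s


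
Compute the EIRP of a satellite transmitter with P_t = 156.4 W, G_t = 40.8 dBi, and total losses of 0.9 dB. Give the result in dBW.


Pt = 156.4 W = 21.9424 dBW
EIRP = Pt_dBW + Gt - losses = 21.9424 + 40.8 - 0.9 = 61.8424 dBW

61.8424 dBW


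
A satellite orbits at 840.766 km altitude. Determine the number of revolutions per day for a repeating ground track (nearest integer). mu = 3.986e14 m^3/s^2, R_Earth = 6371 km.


r = 7.211766e+06 m
T = 2*pi*sqrt(r^3/mu) = 6094.9993 s = 101.5833 min
revs/day = 1440 / 101.5833 = 14.1756
Rounded: 14 revolutions per day

14 revolutions per day


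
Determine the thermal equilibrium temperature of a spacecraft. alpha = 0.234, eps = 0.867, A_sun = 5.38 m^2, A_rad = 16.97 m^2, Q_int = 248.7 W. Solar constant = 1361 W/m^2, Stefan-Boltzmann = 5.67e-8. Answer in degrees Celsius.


Numerator = alpha*S*A_sun + Q_int = 0.234*1361*5.38 + 248.7 = 1962.0901 W
Denominator = eps*sigma*A_rad = 0.867*5.67e-8*16.97 = 8.3422653e-07 W/K^4
T^4 = 2.3519872e+09 K^4
T = 220.2210 K = -52.9290 C

-52.9290 degrees Celsius


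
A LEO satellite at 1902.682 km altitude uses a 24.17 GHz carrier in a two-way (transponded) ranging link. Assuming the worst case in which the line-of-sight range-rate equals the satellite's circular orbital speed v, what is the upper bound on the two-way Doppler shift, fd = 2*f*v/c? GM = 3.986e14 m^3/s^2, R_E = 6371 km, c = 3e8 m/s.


r = 8.273682e+06 m
v = sqrt(mu/r) = 6940.9551 m/s (worst-case radial velocity)
f = 24.17 GHz = 2.417e+10 Hz
fd = 2*f*v/c = 2*2.417e+10*6940.9551/3.0e+08
fd = 1.1184192e+06 Hz

1.1184e+06 Hz


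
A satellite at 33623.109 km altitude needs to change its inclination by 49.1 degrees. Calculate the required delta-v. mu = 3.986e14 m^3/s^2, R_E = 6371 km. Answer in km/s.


r = 39994.1090 km = 3.9994109e+07 m
V = sqrt(mu/r) = 3156.9713 m/s
di = 49.1 deg = 0.8569567 rad
dV = 2*V*sin(di/2) = 2*3156.9713*sin(0.4284783)
dV = 2623.3622 m/s = 2.6234 km/s

2.6234 km/s


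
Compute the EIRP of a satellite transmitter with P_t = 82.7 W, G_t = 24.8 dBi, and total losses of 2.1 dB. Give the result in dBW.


Pt = 82.7 W = 19.1751 dBW
EIRP = Pt_dBW + Gt - losses = 19.1751 + 24.8 - 2.1 = 41.8751 dBW

41.8751 dBW


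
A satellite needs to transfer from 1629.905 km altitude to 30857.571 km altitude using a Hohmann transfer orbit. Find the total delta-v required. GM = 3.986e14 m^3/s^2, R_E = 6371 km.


r1 = 8000.9050 km = 8.000905e+06 m
r2 = 37228.5710 km = 3.7228571e+07 m
dv1 = sqrt(mu/r1)*(sqrt(2*r2/(r1+r2)) - 1) = 1997.8225 m/s
dv2 = sqrt(mu/r2)*(1 - sqrt(2*r1/(r1+r2))) = 1325.8542 m/s
total dv = |dv1| + |dv2| = 1997.8225 + 1325.8542 = 3323.6767 m/s = 3.3237 km/s

3.3237 km/s


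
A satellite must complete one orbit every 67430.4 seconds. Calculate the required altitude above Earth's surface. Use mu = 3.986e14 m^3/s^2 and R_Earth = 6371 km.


T = 67430.4 s
r = (mu*T^2/(4*pi^2))^(1/3) = (3.986e14 * 67430.4^2 / (4*pi^2))^(1/3)
r = 3.5806594e+07 m = 35806.5938 km
alt = r - R_E = 35806.5938 - 6371 = 29435.5938 km

29435.5938 km


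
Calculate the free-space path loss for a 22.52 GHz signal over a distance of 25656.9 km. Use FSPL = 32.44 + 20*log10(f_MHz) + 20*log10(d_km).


f = 22.52 GHz = 22520.0000 MHz
d = 25656.9 km
FSPL = 32.44 + 20*log10(22520.0000) + 20*log10(25656.9)
FSPL = 32.44 + 87.0514 + 88.1841
FSPL = 207.6755 dB

207.6755 dB


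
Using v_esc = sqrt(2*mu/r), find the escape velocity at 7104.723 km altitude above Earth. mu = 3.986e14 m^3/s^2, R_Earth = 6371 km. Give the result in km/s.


r = 6371.0 + 7104.723 = 13475.7230 km = 1.3475723e+07 m
v_esc = sqrt(2*mu/r) = sqrt(2*3.986e14 / 1.3475723e+07)
v_esc = 7691.4391 m/s = 7.6914 km/s

7.6914 km/s


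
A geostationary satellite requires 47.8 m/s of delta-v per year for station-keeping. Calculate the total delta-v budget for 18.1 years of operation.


dV = rate * years = 47.8 * 18.1
dV = 865.1800 m/s

865.1800 m/s


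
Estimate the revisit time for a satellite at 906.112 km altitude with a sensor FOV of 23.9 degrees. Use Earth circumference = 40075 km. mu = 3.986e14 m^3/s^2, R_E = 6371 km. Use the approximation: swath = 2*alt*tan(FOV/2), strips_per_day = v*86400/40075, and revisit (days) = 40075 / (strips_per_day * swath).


swath = 2*906.112*tan(0.2085668) = 383.5475 km
v = sqrt(mu/r) = 7400.9781 m/s = 7.4010 km/s
strips/day = v*86400/40075 = 7.4010*86400/40075 = 15.9562
coverage/day = strips * swath = 15.9562 * 383.5475 = 6119.9585 km
revisit = 40075 / 6119.9585 = 6.5482 days

6.5482 days


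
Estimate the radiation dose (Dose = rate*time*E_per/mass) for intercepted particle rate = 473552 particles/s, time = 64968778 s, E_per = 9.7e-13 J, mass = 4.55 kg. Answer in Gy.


Total energy deposited = rate * time * E_per
  = 473552 * 64968778 * 9.7e-13 = 29.8431 J
Dose = E_total / mass = 29.8431 / 4.55
Dose = 6.5589 Gy

6.5589 Gy


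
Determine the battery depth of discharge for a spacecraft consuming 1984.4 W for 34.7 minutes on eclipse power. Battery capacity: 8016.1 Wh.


E_used = P * t / 60 = 1984.4 * 34.7 / 60 = 1147.6447 Wh
DOD = E_used / E_total * 100 = 1147.6447 / 8016.1 * 100
DOD = 14.3167 %

14.3167 %


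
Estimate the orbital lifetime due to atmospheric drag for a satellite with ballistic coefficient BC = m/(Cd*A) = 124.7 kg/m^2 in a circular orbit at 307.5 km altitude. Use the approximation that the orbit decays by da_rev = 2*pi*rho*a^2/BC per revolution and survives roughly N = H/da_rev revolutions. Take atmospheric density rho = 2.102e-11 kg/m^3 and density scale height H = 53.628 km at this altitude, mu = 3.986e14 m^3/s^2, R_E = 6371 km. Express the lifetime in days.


a = R_E + alt = 6678.5000 km = 6.6785e+06 m
da_rev = 2*pi*rho*a^2/BC = 2*pi*2.102e-11*(6.6785e+06)^2/124.7 = 47.239358 m per revolution
N = H/da_rev = 53628.0000 m / 47.239358 m = 1135.2398 revolutions
P = 2*pi*sqrt(a^3/mu) = 5431.6230 s
lifetime = N*P = 1135.2398 * 5431.6230 = 6.1661947e+06 s = 71.3680 days

71.3680 days


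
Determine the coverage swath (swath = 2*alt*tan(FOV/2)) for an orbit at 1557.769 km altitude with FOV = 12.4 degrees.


FOV = 12.4 deg = 0.2164208 rad
swath = 2 * alt * tan(FOV/2) = 2 * 1557.769 * tan(0.1082104)
swath = 2 * 1557.769 * 0.1086348
swath = 338.4557 km

338.4557 km


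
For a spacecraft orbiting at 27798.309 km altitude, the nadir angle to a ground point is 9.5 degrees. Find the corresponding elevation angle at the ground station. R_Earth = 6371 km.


r = R_E + alt = 34169.3090 km
Law of sines in the satellite / Earth-center / ground-point triangle:
  sin(nadir)/R_E = sin(90 + el)/r  =>  cos(el) = (r/R_E)*sin(nadir)
cos(el) = (34169.3090 / 6371.0000) * sin(9.5 deg) = 0.8851927
el = arccos(0.8851927) = 27.7248 deg
(Earth-central angle = 90 - nadir - el = 52.7752 deg)

27.7248 degrees


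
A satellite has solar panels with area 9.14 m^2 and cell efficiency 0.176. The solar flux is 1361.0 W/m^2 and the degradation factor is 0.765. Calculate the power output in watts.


P = area * eta * S * degradation
P = 9.14 * 0.176 * 1361.0 * 0.765
P = 1674.8597 W

1674.8597 W


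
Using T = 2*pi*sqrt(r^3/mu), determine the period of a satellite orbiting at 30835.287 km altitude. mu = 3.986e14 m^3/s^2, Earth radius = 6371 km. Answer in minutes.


r = 37206.2870 km = 3.7206287e+07 m
T = 2*pi*sqrt(r^3/mu) = 2*pi*sqrt(5.1504953e+22 / 3.986e14)
T = 71422.6104 s = 1190.3768 min

1190.3768 minutes


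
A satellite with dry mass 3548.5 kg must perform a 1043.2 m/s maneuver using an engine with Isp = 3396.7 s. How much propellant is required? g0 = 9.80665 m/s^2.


ve = Isp * g0 = 3396.7 * 9.80665 = 33310.248055 m/s
mass ratio = exp(dv/ve) = exp(1043.2/33310.248055) = 1.03181325
m_prop = m_dry * (mr - 1) = 3548.5 * (1.03181325 - 1)
m_prop = 112.8893 kg

112.8893 kg


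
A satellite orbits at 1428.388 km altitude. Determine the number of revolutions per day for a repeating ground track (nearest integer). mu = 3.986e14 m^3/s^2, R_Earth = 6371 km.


r = 7.799388e+06 m
T = 2*pi*sqrt(r^3/mu) = 6854.9140 s = 114.2486 min
revs/day = 1440 / 114.2486 = 12.6041
Rounded: 13 revolutions per day

13 revolutions per day


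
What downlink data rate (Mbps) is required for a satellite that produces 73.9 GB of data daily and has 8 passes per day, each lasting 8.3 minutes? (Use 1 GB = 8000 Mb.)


total contact time = 8 * 8.3 * 60 = 3984.0000 s
data = 73.9 GB = 591200.0000 Mb
rate = 591200.0000 / 3984.0000 = 148.3936 Mbps

148.3936 Mbps


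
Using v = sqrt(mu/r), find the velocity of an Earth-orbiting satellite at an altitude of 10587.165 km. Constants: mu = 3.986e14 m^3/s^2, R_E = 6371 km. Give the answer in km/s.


r = R_E + alt = 6371.0 + 10587.165 = 16958.1650 km = 1.6958165e+07 m
v = sqrt(mu/r) = sqrt(3.986e14 / 1.6958165e+07) = 4848.1854 m/s = 4.8482 km/s

4.8482 km/s


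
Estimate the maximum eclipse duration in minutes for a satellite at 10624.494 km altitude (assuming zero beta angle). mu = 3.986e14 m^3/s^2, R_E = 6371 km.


r = 16995.4940 km
T = 367.5028 min
Eclipse fraction = arcsin(R_E/r)/pi = arcsin(6371.0000/16995.4940)/pi
= arcsin(0.3748641)/pi = 0.1223106
Eclipse duration = 0.1223106 * 367.5028 = 44.9495 min

44.9495 minutes


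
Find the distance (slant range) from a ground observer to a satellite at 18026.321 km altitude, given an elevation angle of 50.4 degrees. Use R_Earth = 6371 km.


h = 18026.321 km, el = 50.4 deg
d = -R_E*sin(el) + sqrt((R_E*sin(el))^2 + 2*R_E*h + h^2)
d = -6371.0000*sin(0.8796459) + sqrt((6371.0000*0.7705132)^2 + 2*6371.0000*18026.321 + 18026.321^2)
d = 19148.0201 km

19148.0201 km


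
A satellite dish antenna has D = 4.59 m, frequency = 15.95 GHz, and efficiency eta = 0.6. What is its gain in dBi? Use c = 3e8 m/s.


lambda = c/f = 3e8 / 1.595e+10 = 0.01880878 m
G = eta*(pi*D/lambda)^2 = 0.6*(pi*4.59/0.01880878)^2
G = 352659.2115 (linear)
G = 10*log10(352659.2115) = 55.4736 dBi

55.4736 dBi


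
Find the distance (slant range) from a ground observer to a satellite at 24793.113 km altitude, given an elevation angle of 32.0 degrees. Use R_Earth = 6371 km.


h = 24793.113 km, el = 32.0 deg
d = -R_E*sin(el) + sqrt((R_E*sin(el))^2 + 2*R_E*h + h^2)
d = -6371.0000*sin(0.5585054) + sqrt((6371.0000*0.5299193)^2 + 2*6371.0000*24793.113 + 24793.113^2)
d = 27316.0732 km

27316.0732 km


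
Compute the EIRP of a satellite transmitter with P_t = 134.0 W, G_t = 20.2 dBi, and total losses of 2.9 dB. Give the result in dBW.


Pt = 134.0 W = 21.2710 dBW
EIRP = Pt_dBW + Gt - losses = 21.2710 + 20.2 - 2.9 = 38.5710 dBW

38.5710 dBW


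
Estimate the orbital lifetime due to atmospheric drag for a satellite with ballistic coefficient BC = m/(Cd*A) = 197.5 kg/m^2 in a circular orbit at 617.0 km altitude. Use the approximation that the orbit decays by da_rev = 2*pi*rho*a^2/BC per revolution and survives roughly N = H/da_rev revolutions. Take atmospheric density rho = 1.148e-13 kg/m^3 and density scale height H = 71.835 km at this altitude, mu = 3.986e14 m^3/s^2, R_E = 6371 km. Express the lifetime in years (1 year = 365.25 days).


a = R_E + alt = 6988.0000 km = 6.988e+06 m
da_rev = 2*pi*rho*a^2/BC = 2*pi*1.148e-13*(6.988e+06)^2/197.5 = 0.178344799 m per revolution
N = H/da_rev = 71835.0000 m / 0.178344799 m = 402787.1872 revolutions
P = 2*pi*sqrt(a^3/mu) = 5813.5387 s
lifetime = N*P = 402787.1872 * 5813.5387 = 2.3416189e+09 s = 27102.0705 days
years = 27102.0705 / 365.25 = 74.2014 years

74.2014 years


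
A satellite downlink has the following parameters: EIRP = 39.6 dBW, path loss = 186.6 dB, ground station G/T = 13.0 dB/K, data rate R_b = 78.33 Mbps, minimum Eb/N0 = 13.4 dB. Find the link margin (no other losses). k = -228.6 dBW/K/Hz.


C/N0 = EIRP - FSPL + G/T - k = 39.6 - 186.6 + 13.0 - (-228.6)
C/N0 = 94.6000 dB-Hz
R_b = 78.33 Mbps = 7.833e+07 bps -> 10*log10(R_b) = 78.9393 dB-Hz
Eb/N0 = C/N0 - 10*log10(R_b) = 94.6000 - 78.9393 = 15.6607 dB
Margin = Eb/N0 - Eb/N0_req = 15.6607 - 13.4 = 2.2607 dB (link closes)

2.2607 dB


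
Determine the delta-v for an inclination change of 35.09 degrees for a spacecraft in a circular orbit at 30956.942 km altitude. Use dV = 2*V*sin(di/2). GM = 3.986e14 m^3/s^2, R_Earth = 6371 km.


r = 37327.9420 km = 3.7327942e+07 m
V = sqrt(mu/r) = 3267.7711 m/s
di = 35.09 deg = 0.612436 rad
dV = 2*V*sin(di/2) = 2*3267.7711*sin(0.306218)
dV = 1970.1703 m/s = 1.9702 km/s

1.9702 km/s


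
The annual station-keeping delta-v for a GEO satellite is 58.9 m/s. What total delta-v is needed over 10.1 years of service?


dV = rate * years = 58.9 * 10.1
dV = 594.8900 m/s

594.8900 m/s


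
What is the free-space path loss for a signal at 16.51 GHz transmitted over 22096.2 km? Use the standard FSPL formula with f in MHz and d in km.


f = 16.51 GHz = 16510.0000 MHz
d = 22096.2 km
FSPL = 32.44 + 20*log10(16510.0000) + 20*log10(22096.2)
FSPL = 32.44 + 84.3549 + 86.8864
FSPL = 203.6813 dB

203.6813 dB


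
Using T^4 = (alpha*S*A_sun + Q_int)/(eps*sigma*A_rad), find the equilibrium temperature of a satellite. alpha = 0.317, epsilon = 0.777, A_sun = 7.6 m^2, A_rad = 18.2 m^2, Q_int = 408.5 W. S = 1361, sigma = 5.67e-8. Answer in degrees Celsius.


Numerator = alpha*S*A_sun + Q_int = 0.317*1361*7.6 + 408.5 = 3687.4212 W
Denominator = eps*sigma*A_rad = 0.777*5.67e-8*18.2 = 8.0181738e-07 W/K^4
T^4 = 4.5988292e+09 K^4
T = 260.4125 K = -12.7375 C

-12.7375 degrees Celsius


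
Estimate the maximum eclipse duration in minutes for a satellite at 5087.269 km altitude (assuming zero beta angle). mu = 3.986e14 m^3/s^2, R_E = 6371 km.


r = 11458.2690 km
T = 203.4410 min
Eclipse fraction = arcsin(R_E/r)/pi = arcsin(6371.0000/11458.2690)/pi
= arcsin(0.5560177)/pi = 0.1876713
Eclipse duration = 0.1876713 * 203.4410 = 38.1800 min

38.1800 minutes


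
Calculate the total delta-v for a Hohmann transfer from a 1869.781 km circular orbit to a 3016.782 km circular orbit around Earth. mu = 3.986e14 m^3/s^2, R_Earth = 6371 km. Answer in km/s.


r1 = 8240.7810 km = 8.240781e+06 m
r2 = 9387.7820 km = 9.387782e+06 m
dv1 = sqrt(mu/r1)*(sqrt(2*r2/(r1+r2)) - 1) = 222.6914 m/s
dv2 = sqrt(mu/r2)*(1 - sqrt(2*r1/(r1+r2))) = 215.5496 m/s
total dv = |dv1| + |dv2| = 222.6914 + 215.5496 = 438.2410 m/s = 0.438241 km/s

0.4382 km/s


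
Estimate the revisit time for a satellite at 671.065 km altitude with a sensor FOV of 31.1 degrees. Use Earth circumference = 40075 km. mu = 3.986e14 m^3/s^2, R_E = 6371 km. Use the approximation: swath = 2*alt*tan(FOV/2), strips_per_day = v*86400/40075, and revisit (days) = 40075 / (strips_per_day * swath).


swath = 2*671.065*tan(0.2713987) = 373.4672 km
v = sqrt(mu/r) = 7523.4776 m/s = 7.5235 km/s
strips/day = v*86400/40075 = 7.5235*86400/40075 = 16.2203
coverage/day = strips * swath = 16.2203 * 373.4672 = 6057.7495 km
revisit = 40075 / 6057.7495 = 6.6155 days

6.6155 days


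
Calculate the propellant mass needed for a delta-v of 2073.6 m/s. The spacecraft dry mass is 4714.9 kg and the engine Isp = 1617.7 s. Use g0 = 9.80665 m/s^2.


ve = Isp * g0 = 1617.7 * 9.80665 = 15864.217705 m/s
mass ratio = exp(dv/ve) = exp(2073.6/15864.217705) = 1.13963638
m_prop = m_dry * (mr - 1) = 4714.9 * (1.13963638 - 1)
m_prop = 658.3716 kg

658.3716 kg


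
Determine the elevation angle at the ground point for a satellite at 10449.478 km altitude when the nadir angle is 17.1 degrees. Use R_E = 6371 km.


r = R_E + alt = 16820.4780 km
Law of sines in the satellite / Earth-center / ground-point triangle:
  sin(nadir)/R_E = sin(90 + el)/r  =>  cos(el) = (r/R_E)*sin(nadir)
cos(el) = (16820.4780 / 6371.0000) * sin(17.1 deg) = 0.7763144
el = arccos(0.7763144) = 39.0757 deg
(Earth-central angle = 90 - nadir - el = 33.8243 deg)

39.0757 degrees
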